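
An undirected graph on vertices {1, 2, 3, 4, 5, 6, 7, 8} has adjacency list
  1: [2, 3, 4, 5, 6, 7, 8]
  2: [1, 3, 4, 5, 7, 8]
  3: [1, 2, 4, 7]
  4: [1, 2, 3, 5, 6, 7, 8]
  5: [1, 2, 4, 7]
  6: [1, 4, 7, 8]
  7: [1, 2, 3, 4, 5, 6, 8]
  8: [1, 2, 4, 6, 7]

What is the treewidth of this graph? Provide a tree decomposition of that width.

The largest bag has 5 vertices, giving width 4; this decomposition certifies tw(G) ≤ 4. Conversely, {1, 2, 4, 7, 8} is a clique of size 5, and the vertices of any clique must share a bag in every tree decomposition; so some bag has ≥ 5 vertices and tw(G) ≥ 4. Combining the bounds, tw(G) = 4.

Treewidth 4.
One optimal decomposition is:
Bags: B1 = {1, 2, 4, 7, 8}  B2 = {1, 4, 6, 7, 8}  B3 = {1, 2, 4, 5, 7}  B4 = {1, 2, 3, 4, 7}
Tree: B1–B2, B1–B3, B1–B4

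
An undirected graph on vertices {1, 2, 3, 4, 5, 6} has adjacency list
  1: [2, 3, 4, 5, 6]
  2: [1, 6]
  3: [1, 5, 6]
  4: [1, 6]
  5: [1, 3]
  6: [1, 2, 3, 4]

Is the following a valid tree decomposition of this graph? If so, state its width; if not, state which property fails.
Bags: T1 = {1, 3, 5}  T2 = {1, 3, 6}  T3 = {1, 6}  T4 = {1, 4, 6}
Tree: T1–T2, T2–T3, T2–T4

No — vertex 2 appears in no bag.

A tree decomposition must satisfy three properties: every vertex lies in some bag; for every edge, both endpoints lie together in some bag; and for every vertex, the bags containing it form a connected subtree. Here vertex 2 appears in no bag, so the decomposition is invalid.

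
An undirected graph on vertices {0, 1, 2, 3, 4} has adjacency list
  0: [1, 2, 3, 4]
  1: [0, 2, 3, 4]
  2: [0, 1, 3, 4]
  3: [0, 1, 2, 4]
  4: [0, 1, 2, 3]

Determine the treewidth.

A width-4 tree decomposition is:
Bags: B1 = {0, 1, 2, 3, 4}
Tree: (single bag)
A single bag containing all 5 vertices is trivially a valid decomposition of width 4. Conversely, {0, 1, 2, 3, 4} is a clique of size 5, and the vertices of any clique must share a bag in every tree decomposition; so some bag has ≥ 5 vertices and tw(G) ≥ 4. The upper and lower bounds meet at 4, so that is the treewidth.

4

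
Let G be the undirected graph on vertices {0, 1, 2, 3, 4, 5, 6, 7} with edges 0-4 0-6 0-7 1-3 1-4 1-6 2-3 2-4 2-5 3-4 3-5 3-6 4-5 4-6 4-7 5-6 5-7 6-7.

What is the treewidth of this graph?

A width-3 tree decomposition is:
Bags: B1 = {3, 4, 5, 6}  B2 = {4, 5, 6, 7}  B3 = {0, 4, 6, 7}  B4 = {1, 3, 4, 6}  B5 = {2, 3, 4, 5}
Tree: B1–B2, B2–B3, B1–B4, B1–B5
Each bag holds 4 vertices, so the decomposition has width 3, which upper-bounds the treewidth. Conversely, {2, 3, 4, 5} is a clique of size 4, and the vertices of any clique must share a bag in every tree decomposition; so some bag has ≥ 4 vertices and tw(G) ≥ 3. Therefore the treewidth is 3.

3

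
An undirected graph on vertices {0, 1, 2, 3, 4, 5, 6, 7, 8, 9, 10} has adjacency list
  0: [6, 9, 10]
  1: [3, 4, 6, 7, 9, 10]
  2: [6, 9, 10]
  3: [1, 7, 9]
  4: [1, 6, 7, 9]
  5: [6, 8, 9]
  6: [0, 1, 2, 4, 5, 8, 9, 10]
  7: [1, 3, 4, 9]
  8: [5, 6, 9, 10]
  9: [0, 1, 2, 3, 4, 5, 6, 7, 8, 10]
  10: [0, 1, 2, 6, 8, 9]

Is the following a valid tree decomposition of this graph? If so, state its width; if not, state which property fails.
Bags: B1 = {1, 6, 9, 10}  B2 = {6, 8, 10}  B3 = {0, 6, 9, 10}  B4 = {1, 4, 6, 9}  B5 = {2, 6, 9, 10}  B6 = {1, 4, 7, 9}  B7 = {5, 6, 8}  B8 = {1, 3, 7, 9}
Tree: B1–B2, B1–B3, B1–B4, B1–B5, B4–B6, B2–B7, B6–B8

No — edge (9,8) lies in no bag.

A tree decomposition must satisfy three properties: every vertex lies in some bag; for every edge, both endpoints lie together in some bag; and for every vertex, the bags containing it form a connected subtree. Here edge (9,8) lies in no bag, so the decomposition is invalid.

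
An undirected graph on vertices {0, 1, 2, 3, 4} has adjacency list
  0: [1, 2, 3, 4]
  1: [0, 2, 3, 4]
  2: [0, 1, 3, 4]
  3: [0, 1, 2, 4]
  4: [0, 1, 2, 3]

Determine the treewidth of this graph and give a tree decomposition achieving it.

Treewidth 4.
One optimal decomposition is:
Bags: B1 = {0, 1, 2, 3, 4}
Tree: (single bag)

With just one bag of size 5, the width is 5 − 1 = 4, so tw(G) ≤ 4. For the lower bound, the 5 vertices {0, 1, 2, 3, 4} are pairwise adjacent, and any tree decomposition puts a clique entirely inside one bag — forcing width ≥ 4. Therefore the treewidth is 4.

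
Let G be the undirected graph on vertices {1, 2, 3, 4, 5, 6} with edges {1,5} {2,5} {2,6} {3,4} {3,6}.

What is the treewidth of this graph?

A width-1 tree decomposition is:
Bags: B1 = {2, 5}  B2 = {2, 6}  B3 = {3, 6}  B4 = {3, 4}  B5 = {1, 5}
Tree: B1–B2, B2–B3, B3–B4, B1–B5
Each bag holds 2 vertices, so the decomposition has width 1, which upper-bounds the treewidth. G has an edge, so its treewidth is at least 1. Hence tw(G) = 1 exactly.

1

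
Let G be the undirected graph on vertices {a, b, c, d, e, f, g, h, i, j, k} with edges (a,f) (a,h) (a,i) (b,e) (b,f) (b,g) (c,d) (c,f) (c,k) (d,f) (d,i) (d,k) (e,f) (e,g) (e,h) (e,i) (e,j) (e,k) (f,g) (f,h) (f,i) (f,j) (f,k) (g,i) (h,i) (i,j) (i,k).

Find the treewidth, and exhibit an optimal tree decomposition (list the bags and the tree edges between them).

Treewidth 3.
One such decomposition:
Bags: B1 = {e, f, i, k}  B2 = {e, f, h, i}  B3 = {e, f, g, i}  B4 = {e, f, i, j}  B5 = {d, f, i, k}  B6 = {b, e, f, g}  B7 = {a, f, h, i}  B8 = {c, d, f, k}
Tree: B1–B2, B2–B3, B3–B4, B1–B5, B3–B6, B2–B7, B5–B8

The largest bag has 4 vertices, giving width 3; this decomposition certifies tw(G) ≤ 3. On the other hand G contains the 4-clique {c, d, f, k}. A clique must lie in a single bag of any decomposition, so no decomposition can have width below 3. The upper and lower bounds meet at 3, so that is the treewidth.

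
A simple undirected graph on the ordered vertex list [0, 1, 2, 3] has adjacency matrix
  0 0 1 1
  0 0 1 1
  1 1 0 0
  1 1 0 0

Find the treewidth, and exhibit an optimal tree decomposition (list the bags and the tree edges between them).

Each bag holds 3 vertices, so the decomposition has width 2, which upper-bounds the treewidth. For the lower bound, G contains the cycle 2–1–3–0–2, so G is not a forest; only forests have treewidth ≤ 1, hence tw(G) ≥ 2. Therefore the treewidth is 2.

Treewidth 2.
Bags: B1 = {1, 2, 3}  B2 = {0, 2, 3}
Tree: B1–B2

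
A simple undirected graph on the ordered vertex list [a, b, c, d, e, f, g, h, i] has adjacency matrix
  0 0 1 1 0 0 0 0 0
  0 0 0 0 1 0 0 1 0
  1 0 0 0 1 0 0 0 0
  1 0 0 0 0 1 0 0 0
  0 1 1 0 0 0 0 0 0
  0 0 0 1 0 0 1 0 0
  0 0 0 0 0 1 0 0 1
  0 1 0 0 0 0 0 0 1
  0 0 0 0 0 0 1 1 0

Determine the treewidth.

2

A width-2 tree decomposition is:
Bags: B1 = {f, g, i}  B2 = {d, f, i}  B3 = {a, d, i}  B4 = {a, c, i}  B5 = {c, e, i}  B6 = {b, e, i}  B7 = {b, h, i}
Tree: B1–B2, B2–B3, B3–B4, B4–B5, B5–B6, B6–B7
Every bag has size at most 3, so the width is 3 − 1 = 2 and tw(G) ≤ 2. The edges i–g–f–d–a–c–e–b–h–i form a cycle, so G is not a tree and its treewidth is at least 2. Therefore the treewidth is 2.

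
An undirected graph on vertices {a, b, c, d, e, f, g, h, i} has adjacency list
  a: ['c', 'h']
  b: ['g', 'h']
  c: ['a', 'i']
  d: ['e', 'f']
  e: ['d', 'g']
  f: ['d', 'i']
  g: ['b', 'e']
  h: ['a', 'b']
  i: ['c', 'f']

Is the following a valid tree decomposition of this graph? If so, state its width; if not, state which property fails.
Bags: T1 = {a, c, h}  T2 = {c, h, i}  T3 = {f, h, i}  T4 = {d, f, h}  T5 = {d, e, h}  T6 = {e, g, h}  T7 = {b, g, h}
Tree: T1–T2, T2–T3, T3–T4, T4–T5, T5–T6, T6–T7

Yes; width 2.

Checking the three conditions: (i) the bags cover all of {a, b, c, d, e, f, g, h, i}; (ii) for each edge, some bag contains both endpoints; (iii) the bags containing any fixed vertex form a subtree. All hold, so the decomposition is valid with width 3 − 1 = 2.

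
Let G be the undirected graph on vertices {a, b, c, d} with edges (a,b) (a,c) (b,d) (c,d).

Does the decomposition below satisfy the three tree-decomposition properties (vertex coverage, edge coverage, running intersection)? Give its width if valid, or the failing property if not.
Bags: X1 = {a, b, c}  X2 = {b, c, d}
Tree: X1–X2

Yes; width 2.

Vertex coverage: the bags together contain {a, b, c, d}, the full vertex set. Edge coverage: each edge of G has both endpoints in at least one bag. Running intersection: for every vertex, the bags containing it form a connected subtree. All three properties hold, so this is a valid tree decomposition of width max|bag| − 1 = 2, and hence tw(G) ≤ 2.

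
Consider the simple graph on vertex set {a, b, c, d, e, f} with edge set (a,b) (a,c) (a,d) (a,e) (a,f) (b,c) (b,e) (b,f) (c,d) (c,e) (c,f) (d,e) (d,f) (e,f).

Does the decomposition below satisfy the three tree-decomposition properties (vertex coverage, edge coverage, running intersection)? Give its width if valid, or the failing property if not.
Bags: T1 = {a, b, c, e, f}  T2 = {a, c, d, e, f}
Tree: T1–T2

Yes; width 4.

Every vertex of G appears in some bag (union = {a, b, c, d, e, f}); every edge is covered by a bag; and for each vertex v the set of bags containing v is connected in the bag tree. The decomposition is therefore valid. The largest bag has 5 vertices, so the width is 4.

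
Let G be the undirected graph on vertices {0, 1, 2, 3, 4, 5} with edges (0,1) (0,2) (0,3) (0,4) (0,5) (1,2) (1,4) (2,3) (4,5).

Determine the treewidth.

2

A width-2 tree decomposition is:
Bags: B1 = {0, 1, 4}  B2 = {0, 4, 5}  B3 = {0, 1, 2}  B4 = {0, 2, 3}
Tree: B1–B2, B1–B3, B3–B4
Each bag holds 3 vertices, so the decomposition has width 2, which upper-bounds the treewidth. On the other hand G contains the 3-clique {0, 1, 2}. A clique must lie in a single bag of any decomposition, so no decomposition can have width below 2. Hence tw(G) = 2 exactly.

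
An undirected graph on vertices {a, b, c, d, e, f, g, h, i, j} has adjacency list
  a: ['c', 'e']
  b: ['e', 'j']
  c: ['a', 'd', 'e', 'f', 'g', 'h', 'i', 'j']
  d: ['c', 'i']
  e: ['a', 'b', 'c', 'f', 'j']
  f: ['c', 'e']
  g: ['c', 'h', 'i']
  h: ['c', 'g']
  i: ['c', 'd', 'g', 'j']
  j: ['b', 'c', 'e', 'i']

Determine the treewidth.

2

A width-2 tree decomposition is:
Bags: B1 = {c, e, f}  B2 = {c, e, j}  B3 = {c, i, j}  B4 = {a, c, e}  B5 = {c, g, i}  B6 = {c, g, h}  B7 = {b, e, j}  B8 = {c, d, i}
Tree: B1–B2, B2–B3, B2–B4, B3–B5, B5–B6, B2–B7, B3–B8
The largest bag has 3 vertices, giving width 2; this decomposition certifies tw(G) ≤ 2. On the other hand G contains the 3-clique {c, e, f}. A clique must lie in a single bag of any decomposition, so no decomposition can have width below 2. Hence tw(G) = 2 exactly.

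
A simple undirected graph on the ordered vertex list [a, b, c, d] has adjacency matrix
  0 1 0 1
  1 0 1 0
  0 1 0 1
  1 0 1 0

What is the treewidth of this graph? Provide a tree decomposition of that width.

Each bag holds 3 vertices, so the decomposition has width 2, which upper-bounds the treewidth. Since d–c–b–a–d is a cycle in G, G is not acyclic. Forests are exactly the graphs of treewidth ≤ 1, so tw(G) ≥ 2. Therefore the treewidth is 2.

Treewidth 2.
Bags: B1 = {b, c, d}  B2 = {a, b, d}
Tree: B1–B2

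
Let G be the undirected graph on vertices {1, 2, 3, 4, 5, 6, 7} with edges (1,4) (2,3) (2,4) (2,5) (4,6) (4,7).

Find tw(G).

A width-1 tree decomposition is:
Bags: B1 = {1, 4}  B2 = {2, 4}  B3 = {2, 5}  B4 = {4, 6}  B5 = {4, 7}  B6 = {2, 3}
Tree: B1–B2, B2–B3, B1–B4, B2–B5, B3–B6
The largest bag has 2 vertices, giving width 1; this decomposition certifies tw(G) ≤ 1. G has an edge, so its treewidth is at least 1. Therefore the treewidth is 1.

1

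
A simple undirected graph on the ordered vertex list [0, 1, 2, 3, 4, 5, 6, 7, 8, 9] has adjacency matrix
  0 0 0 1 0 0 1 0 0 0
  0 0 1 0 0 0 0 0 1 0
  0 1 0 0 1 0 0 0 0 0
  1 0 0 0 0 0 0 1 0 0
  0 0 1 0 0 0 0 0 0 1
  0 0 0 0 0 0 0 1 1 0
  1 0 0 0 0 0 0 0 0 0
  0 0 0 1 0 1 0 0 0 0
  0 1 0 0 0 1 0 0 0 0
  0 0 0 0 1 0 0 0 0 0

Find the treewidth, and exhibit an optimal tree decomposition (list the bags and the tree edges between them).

Treewidth 1.
One such decomposition:
Bags: B1 = {4, 9}  B2 = {2, 4}  B3 = {1, 2}  B4 = {1, 8}  B5 = {5, 8}  B6 = {5, 7}  B7 = {3, 7}  B8 = {0, 3}  B9 = {0, 6}
Tree: B1–B2, B2–B3, B3–B4, B4–B5, B5–B6, B6–B7, B7–B8, B8–B9

Every bag has size at most 2, so the width is 2 − 1 = 1 and tw(G) ≤ 1. Since G has at least one edge (e.g. 9–4), it is not an edgeless graph, so tw(G) ≥ 1. The upper and lower bounds meet at 1, so that is the treewidth.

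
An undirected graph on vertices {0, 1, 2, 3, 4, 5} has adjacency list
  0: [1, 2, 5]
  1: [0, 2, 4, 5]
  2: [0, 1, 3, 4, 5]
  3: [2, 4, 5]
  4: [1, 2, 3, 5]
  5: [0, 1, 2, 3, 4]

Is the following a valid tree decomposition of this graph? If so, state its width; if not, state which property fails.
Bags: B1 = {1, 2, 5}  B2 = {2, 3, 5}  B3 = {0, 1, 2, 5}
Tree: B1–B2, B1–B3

No — vertex 4 appears in no bag.

A tree decomposition must satisfy three properties: every vertex lies in some bag; for every edge, both endpoints lie together in some bag; and for every vertex, the bags containing it form a connected subtree. Here vertex 4 appears in no bag, so the decomposition is invalid.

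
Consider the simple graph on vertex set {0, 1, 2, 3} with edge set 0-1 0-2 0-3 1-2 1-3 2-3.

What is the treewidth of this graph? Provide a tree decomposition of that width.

With just one bag of size 4, the width is 4 − 1 = 3, so tw(G) ≤ 3. For the lower bound, the 4 vertices {0, 1, 2, 3} are pairwise adjacent, and any tree decomposition puts a clique entirely inside one bag — forcing width ≥ 3. Therefore the treewidth is 3.

Treewidth 3.
Bags: B1 = {0, 1, 2, 3}
Tree: (single bag)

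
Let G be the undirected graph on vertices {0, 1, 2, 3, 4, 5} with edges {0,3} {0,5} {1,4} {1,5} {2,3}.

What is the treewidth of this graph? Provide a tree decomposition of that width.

Treewidth 1.
Bags: B1 = {2, 3}  B2 = {0, 3}  B3 = {0, 5}  B4 = {1, 5}  B5 = {1, 4}
Tree: B1–B2, B2–B3, B3–B4, B4–B5

The largest bag has 2 vertices, giving width 1; this decomposition certifies tw(G) ≤ 1. Since G has at least one edge (e.g. 2–3), it is not an edgeless graph, so tw(G) ≥ 1. Hence tw(G) = 1 exactly.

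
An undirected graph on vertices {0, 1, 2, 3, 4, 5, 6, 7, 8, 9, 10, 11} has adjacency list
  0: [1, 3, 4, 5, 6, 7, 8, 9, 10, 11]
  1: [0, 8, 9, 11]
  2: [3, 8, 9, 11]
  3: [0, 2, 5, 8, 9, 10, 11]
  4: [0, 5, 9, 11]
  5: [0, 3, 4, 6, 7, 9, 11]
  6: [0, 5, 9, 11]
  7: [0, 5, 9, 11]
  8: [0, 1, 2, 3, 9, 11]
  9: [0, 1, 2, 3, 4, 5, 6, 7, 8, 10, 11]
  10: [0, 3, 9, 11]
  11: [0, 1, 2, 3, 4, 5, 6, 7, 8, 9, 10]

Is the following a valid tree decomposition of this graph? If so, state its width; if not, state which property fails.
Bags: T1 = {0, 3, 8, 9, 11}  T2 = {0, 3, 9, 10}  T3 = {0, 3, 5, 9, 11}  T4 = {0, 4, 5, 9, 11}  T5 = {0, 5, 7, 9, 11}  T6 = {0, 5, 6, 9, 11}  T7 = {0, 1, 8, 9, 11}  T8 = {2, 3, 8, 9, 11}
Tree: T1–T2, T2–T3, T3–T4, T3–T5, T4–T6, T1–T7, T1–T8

A tree decomposition must satisfy three properties: every vertex lies in some bag; for every edge, both endpoints lie together in some bag; and for every vertex, the bags containing it form a connected subtree. Here edge (11,10) lies in no bag, so the decomposition is invalid.

No — edge (11,10) lies in no bag.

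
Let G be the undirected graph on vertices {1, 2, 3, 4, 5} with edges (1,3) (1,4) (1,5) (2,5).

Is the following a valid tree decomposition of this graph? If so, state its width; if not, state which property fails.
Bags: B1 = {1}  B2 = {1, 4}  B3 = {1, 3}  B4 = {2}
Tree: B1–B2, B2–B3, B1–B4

A tree decomposition must satisfy three properties: every vertex lies in some bag; for every edge, both endpoints lie together in some bag; and for every vertex, the bags containing it form a connected subtree. Here vertex 5 appears in no bag, so the decomposition is invalid.

No — vertex 5 appears in no bag.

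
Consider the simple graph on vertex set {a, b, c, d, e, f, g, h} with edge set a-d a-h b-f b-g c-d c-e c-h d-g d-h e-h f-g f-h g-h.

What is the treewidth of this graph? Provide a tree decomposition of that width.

Every bag has size at most 3, so the width is 3 − 1 = 2 and tw(G) ≤ 2. For the lower bound, the 3 vertices {d, g, h} are pairwise adjacent, and any tree decomposition puts a clique entirely inside one bag — forcing width ≥ 2. The upper and lower bounds meet at 2, so that is the treewidth.

Treewidth 2.
One such decomposition:
Bags: B1 = {c, d, h}  B2 = {d, g, h}  B3 = {f, g, h}  B4 = {b, f, g}  B5 = {c, e, h}  B6 = {a, d, h}
Tree: B1–B2, B2–B3, B3–B4, B1–B5, B1–B6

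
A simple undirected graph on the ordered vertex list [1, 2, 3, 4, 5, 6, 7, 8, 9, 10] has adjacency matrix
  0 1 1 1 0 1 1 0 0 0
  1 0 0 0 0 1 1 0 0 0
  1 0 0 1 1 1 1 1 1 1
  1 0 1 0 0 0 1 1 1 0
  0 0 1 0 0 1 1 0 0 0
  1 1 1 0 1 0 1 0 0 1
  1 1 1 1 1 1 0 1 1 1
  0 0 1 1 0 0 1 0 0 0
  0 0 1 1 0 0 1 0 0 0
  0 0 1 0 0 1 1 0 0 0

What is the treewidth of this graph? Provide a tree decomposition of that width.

Every bag has size at most 4, so the width is 4 − 1 = 3 and tw(G) ≤ 3. Conversely, {1, 2, 6, 7} is a clique of size 4, and the vertices of any clique must share a bag in every tree decomposition; so some bag has ≥ 4 vertices and tw(G) ≥ 3. Therefore the treewidth is 3.

Treewidth 3.
One such decomposition:
Bags: B1 = {3, 4, 7, 9}  B2 = {1, 3, 4, 7}  B3 = {1, 3, 6, 7}  B4 = {3, 4, 7, 8}  B5 = {1, 2, 6, 7}  B6 = {3, 6, 7, 10}  B7 = {3, 5, 6, 7}
Tree: B1–B2, B2–B3, B2–B4, B3–B5, B3–B6, B3–B7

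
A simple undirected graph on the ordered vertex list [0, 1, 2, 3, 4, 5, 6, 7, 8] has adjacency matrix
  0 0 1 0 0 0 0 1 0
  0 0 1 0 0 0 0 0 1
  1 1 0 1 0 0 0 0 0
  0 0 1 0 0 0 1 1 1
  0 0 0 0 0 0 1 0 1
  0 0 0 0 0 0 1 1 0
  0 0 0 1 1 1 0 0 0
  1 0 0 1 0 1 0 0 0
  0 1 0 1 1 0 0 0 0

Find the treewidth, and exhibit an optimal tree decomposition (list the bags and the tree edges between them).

The largest bag has 4 vertices, giving width 3; this decomposition certifies tw(G) ≤ 3. For the lower bound: the 4 vertex sets {1,4,8}, {6}, {3}, {0,2,5,7} are disjoint, each induces a connected subgraph, and every pair is joined by at least one edge of G. Contracting each set to a single vertex therefore yields K_{4} as a minor, and since treewidth is minor-monotone, tw(G) ≥ tw(K_{4}) = 3. The upper and lower bounds meet at 3, so that is the treewidth.

Treewidth 3.
Bags: B1 = {1, 4, 6, 8}  B2 = {1, 3, 6, 8}  B3 = {1, 2, 3, 6}  B4 = {2, 3, 5, 6}  B5 = {2, 3, 5, 7}  B6 = {0, 2, 5, 7}
Tree: B1–B2, B2–B3, B3–B4, B4–B5, B5–B6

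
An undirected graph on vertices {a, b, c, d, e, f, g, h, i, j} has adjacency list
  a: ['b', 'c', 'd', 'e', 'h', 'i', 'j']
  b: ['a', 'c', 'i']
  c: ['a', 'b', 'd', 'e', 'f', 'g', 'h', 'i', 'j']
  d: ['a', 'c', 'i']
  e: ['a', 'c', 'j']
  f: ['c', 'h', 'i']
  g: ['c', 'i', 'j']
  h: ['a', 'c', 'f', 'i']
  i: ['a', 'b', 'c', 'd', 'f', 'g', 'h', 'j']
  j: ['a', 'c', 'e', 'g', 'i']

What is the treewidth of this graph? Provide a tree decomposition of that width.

Each bag holds 4 vertices, so the decomposition has width 3, which upper-bounds the treewidth. For the lower bound, the 4 vertices {a, c, e, j} are pairwise adjacent, and any tree decomposition puts a clique entirely inside one bag — forcing width ≥ 3. Combining the bounds, tw(G) = 3.

Treewidth 3.
One such decomposition:
Bags: B1 = {a, c, i, j}  B2 = {c, g, i, j}  B3 = {a, c, e, j}  B4 = {a, c, h, i}  B5 = {a, c, d, i}  B6 = {c, f, h, i}  B7 = {a, b, c, i}
Tree: B1–B2, B1–B3, B1–B4, B1–B5, B4–B6, B1–B7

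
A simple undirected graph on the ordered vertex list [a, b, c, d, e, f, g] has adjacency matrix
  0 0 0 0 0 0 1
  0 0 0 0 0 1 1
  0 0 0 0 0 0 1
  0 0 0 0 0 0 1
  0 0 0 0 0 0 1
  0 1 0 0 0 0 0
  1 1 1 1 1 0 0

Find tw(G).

1

A width-1 tree decomposition is:
Bags: B1 = {a, g}  B2 = {e, g}  B3 = {c, g}  B4 = {b, g}  B5 = {b, f}  B6 = {d, g}
Tree: B1–B2, B2–B3, B3–B4, B4–B5, B3–B6
Each bag holds 2 vertices, so the decomposition has width 1, which upper-bounds the treewidth. G has an edge, so its treewidth is at least 1. Hence tw(G) = 1 exactly.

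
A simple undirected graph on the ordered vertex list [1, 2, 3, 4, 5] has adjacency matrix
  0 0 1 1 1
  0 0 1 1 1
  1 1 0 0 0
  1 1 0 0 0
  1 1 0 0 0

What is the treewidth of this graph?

A width-2 tree decomposition is:
Bags: B1 = {1, 2, 4}  B2 = {1, 2, 5}  B3 = {1, 2, 3}
Tree: B1–B2, B2–B3
Each bag holds 3 vertices, so the decomposition has width 2, which upper-bounds the treewidth. Since 1–4–2–5–1 is a cycle in G, G is not acyclic. Forests are exactly the graphs of treewidth ≤ 1, so tw(G) ≥ 2. Combining the bounds, tw(G) = 2.

2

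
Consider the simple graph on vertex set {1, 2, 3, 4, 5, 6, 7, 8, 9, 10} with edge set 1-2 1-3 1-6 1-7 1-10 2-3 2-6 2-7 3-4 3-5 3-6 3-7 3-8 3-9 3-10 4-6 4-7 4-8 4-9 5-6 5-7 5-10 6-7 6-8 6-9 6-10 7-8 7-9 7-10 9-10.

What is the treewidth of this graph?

A width-4 tree decomposition is:
Bags: B1 = {3, 6, 7, 9, 10}  B2 = {3, 4, 6, 7, 9}  B3 = {1, 3, 6, 7, 10}  B4 = {3, 5, 6, 7, 10}  B5 = {1, 2, 3, 6, 7}  B6 = {3, 4, 6, 7, 8}
Tree: B1–B2, B1–B3, B3–B4, B3–B5, B2–B6
Each bag holds 5 vertices, so the decomposition has width 4, which upper-bounds the treewidth. On the other hand G contains the 5-clique {3, 4, 6, 7, 8}. A clique must lie in a single bag of any decomposition, so no decomposition can have width below 4. Combining the bounds, tw(G) = 4.

4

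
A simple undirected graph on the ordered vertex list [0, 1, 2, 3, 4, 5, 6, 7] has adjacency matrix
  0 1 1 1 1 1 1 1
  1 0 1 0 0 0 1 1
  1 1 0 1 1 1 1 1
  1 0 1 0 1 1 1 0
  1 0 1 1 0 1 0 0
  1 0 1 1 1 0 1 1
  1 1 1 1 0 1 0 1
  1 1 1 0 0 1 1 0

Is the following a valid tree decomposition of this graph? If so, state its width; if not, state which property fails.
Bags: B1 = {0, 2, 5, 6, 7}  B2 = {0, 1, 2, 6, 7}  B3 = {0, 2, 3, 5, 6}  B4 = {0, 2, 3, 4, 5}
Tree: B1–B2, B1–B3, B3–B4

Vertex coverage: the bags together contain {0, 1, 2, 3, 4, 5, 6, 7}, the full vertex set. Edge coverage: each edge of G has both endpoints in at least one bag. Running intersection: for every vertex, the bags containing it form a connected subtree. All three properties hold, so this is a valid tree decomposition of width max|bag| − 1 = 4, and hence tw(G) ≤ 4.

Yes; width 4.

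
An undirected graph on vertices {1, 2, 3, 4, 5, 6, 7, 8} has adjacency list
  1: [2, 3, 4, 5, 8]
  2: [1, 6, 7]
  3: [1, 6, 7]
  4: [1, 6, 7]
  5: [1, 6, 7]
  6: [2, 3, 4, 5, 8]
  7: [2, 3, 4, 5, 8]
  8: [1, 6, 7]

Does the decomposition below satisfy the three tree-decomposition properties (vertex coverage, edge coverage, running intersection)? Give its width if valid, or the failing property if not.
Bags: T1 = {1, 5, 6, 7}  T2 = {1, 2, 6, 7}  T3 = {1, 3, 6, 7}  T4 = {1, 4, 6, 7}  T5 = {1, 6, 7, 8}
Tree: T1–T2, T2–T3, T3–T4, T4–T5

Yes; width 3.

Checking the three conditions: (i) the bags cover all of {1, 2, 3, 4, 5, 6, 7, 8}; (ii) for each edge, some bag contains both endpoints; (iii) the bags containing any fixed vertex form a subtree. All hold, so the decomposition is valid with width 4 − 1 = 3.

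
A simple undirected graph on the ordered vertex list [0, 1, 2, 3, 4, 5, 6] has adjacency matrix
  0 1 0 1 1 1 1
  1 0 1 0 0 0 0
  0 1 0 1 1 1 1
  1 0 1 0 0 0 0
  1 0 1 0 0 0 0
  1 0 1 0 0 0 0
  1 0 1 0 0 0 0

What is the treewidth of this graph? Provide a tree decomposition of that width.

Treewidth 2.
One optimal decomposition is:
Bags: B1 = {0, 2, 6}  B2 = {0, 2, 5}  B3 = {0, 1, 2}  B4 = {0, 2, 4}  B5 = {0, 2, 3}
Tree: B1–B2, B2–B3, B3–B4, B4–B5

Each bag holds 3 vertices, so the decomposition has width 2, which upper-bounds the treewidth. The edges 2–6–0–5–2 form a cycle, so G is not a tree and its treewidth is at least 2. Therefore the treewidth is 2.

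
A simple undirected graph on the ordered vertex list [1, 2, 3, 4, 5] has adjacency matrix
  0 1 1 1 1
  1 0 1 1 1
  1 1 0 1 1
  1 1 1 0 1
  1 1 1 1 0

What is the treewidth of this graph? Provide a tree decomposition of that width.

Treewidth 4.
Bags: B1 = {1, 2, 3, 4, 5}
Tree: (single bag)

A single bag containing all 5 vertices is trivially a valid decomposition of width 4. Conversely, {1, 2, 3, 4, 5} is a clique of size 5, and the vertices of any clique must share a bag in every tree decomposition; so some bag has ≥ 5 vertices and tw(G) ≥ 4. Hence tw(G) = 4 exactly.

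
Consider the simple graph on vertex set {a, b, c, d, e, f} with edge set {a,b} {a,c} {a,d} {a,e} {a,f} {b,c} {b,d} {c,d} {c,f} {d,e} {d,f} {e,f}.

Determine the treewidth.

3

A width-3 tree decomposition is:
Bags: B1 = {a, d, e, f}  B2 = {a, c, d, f}  B3 = {a, b, c, d}
Tree: B1–B2, B2–B3
The largest bag has 4 vertices, giving width 3; this decomposition certifies tw(G) ≤ 3. For the lower bound, the 4 vertices {a, d, e, f} are pairwise adjacent, and any tree decomposition puts a clique entirely inside one bag — forcing width ≥ 3. Therefore the treewidth is 3.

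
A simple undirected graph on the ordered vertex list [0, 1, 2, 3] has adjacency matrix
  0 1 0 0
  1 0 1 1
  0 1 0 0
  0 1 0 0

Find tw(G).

A width-1 tree decomposition is:
Bags: B1 = {0, 1}  B2 = {1, 2}  B3 = {1, 3}
Tree: B1–B2, B2–B3
The largest bag has 2 vertices, giving width 1; this decomposition certifies tw(G) ≤ 1. Since G has at least one edge (e.g. 1–0), it is not an edgeless graph, so tw(G) ≥ 1. Hence tw(G) = 1 exactly.

1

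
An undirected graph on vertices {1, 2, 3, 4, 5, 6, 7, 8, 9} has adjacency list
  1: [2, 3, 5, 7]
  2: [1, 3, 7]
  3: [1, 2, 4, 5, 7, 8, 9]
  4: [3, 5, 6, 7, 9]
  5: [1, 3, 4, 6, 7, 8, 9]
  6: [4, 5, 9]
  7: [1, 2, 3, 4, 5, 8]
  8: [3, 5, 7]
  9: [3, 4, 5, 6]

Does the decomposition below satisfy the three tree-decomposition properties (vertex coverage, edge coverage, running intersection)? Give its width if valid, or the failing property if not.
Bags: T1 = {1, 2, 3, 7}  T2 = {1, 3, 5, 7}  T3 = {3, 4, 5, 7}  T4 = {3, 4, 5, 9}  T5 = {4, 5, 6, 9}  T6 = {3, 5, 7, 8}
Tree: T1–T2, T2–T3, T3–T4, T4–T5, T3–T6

Yes; width 3.

Checking the three conditions: (i) the bags cover all of {1, 2, 3, 4, 5, 6, 7, 8, 9}; (ii) for each edge, some bag contains both endpoints; (iii) the bags containing any fixed vertex form a subtree. All hold, so the decomposition is valid with width 4 − 1 = 3.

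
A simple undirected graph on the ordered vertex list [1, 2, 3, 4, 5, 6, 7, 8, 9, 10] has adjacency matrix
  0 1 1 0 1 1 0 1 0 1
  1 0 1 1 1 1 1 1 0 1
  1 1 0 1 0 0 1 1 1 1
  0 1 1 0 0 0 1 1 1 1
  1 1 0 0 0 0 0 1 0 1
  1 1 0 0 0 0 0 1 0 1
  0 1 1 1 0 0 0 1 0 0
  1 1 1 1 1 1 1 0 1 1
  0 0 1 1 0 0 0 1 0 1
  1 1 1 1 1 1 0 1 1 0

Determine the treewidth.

4

A width-4 tree decomposition is:
Bags: B1 = {2, 3, 4, 8, 10}  B2 = {1, 2, 3, 8, 10}  B3 = {1, 2, 6, 8, 10}  B4 = {2, 3, 4, 7, 8}  B5 = {1, 2, 5, 8, 10}  B6 = {3, 4, 8, 9, 10}
Tree: B1–B2, B2–B3, B1–B4, B3–B5, B1–B6
The largest bag has 5 vertices, giving width 4; this decomposition certifies tw(G) ≤ 4. Conversely, {3, 4, 8, 9, 10} is a clique of size 5, and the vertices of any clique must share a bag in every tree decomposition; so some bag has ≥ 5 vertices and tw(G) ≥ 4. The upper and lower bounds meet at 4, so that is the treewidth.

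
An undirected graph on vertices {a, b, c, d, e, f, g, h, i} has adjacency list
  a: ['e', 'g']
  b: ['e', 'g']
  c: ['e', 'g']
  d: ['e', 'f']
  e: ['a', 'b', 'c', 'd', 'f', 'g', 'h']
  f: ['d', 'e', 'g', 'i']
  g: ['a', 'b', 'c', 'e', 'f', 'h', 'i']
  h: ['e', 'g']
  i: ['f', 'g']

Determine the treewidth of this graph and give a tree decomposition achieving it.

Every bag has size at most 3, so the width is 3 − 1 = 2 and tw(G) ≤ 2. Conversely, {d, e, f} is a clique of size 3, and the vertices of any clique must share a bag in every tree decomposition; so some bag has ≥ 3 vertices and tw(G) ≥ 2. Therefore the treewidth is 2.

Treewidth 2.
One such decomposition:
Bags: B1 = {c, e, g}  B2 = {a, e, g}  B3 = {e, f, g}  B4 = {f, g, i}  B5 = {e, g, h}  B6 = {d, e, f}  B7 = {b, e, g}
Tree: B1–B2, B2–B3, B3–B4, B2–B5, B3–B6, B1–B7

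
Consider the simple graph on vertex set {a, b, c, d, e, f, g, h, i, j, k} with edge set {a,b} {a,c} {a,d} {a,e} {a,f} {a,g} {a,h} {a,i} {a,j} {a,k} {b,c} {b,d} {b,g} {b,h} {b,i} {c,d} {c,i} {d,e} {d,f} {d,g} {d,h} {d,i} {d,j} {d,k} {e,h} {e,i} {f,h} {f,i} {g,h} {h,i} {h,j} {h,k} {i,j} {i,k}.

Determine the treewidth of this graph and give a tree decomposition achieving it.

Every bag has size at most 5, so the width is 5 − 1 = 4 and tw(G) ≤ 4. For the lower bound, the 5 vertices {a, b, d, g, h} are pairwise adjacent, and any tree decomposition puts a clique entirely inside one bag — forcing width ≥ 4. Combining the bounds, tw(G) = 4.

Treewidth 4.
One optimal decomposition is:
Bags: B1 = {a, d, e, h, i}  B2 = {a, d, h, i, j}  B3 = {a, b, d, h, i}  B4 = {a, d, h, i, k}  B5 = {a, b, c, d, i}  B6 = {a, b, d, g, h}  B7 = {a, d, f, h, i}
Tree: B1–B2, B2–B3, B2–B4, B3–B5, B3–B6, B3–B7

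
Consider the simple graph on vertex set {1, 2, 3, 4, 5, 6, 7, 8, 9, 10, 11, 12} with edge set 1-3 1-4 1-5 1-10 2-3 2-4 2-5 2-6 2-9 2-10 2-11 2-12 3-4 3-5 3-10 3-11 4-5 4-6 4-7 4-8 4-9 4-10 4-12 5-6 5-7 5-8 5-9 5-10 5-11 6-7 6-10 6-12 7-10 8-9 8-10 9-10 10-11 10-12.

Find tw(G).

4

A width-4 tree decomposition is:
Bags: B1 = {2, 3, 4, 5, 10}  B2 = {2, 4, 5, 6, 10}  B3 = {2, 3, 5, 10, 11}  B4 = {2, 4, 6, 10, 12}  B5 = {4, 5, 6, 7, 10}  B6 = {1, 3, 4, 5, 10}  B7 = {2, 4, 5, 9, 10}  B8 = {4, 5, 8, 9, 10}
Tree: B1–B2, B1–B3, B2–B4, B2–B5, B1–B6, B1–B7, B7–B8
Each bag holds 5 vertices, so the decomposition has width 4, which upper-bounds the treewidth. On the other hand G contains the 5-clique {2, 3, 5, 10, 11}. A clique must lie in a single bag of any decomposition, so no decomposition can have width below 4. The upper and lower bounds meet at 4, so that is the treewidth.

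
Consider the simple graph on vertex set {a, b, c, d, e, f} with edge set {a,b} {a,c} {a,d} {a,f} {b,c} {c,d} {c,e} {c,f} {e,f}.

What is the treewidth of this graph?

A width-2 tree decomposition is:
Bags: B1 = {a, c, f}  B2 = {a, c, d}  B3 = {a, b, c}  B4 = {c, e, f}
Tree: B1–B2, B1–B3, B1–B4
Every bag has size at most 3, so the width is 3 − 1 = 2 and tw(G) ≤ 2. For the lower bound, the 3 vertices {c, e, f} are pairwise adjacent, and any tree decomposition puts a clique entirely inside one bag — forcing width ≥ 2. The upper and lower bounds meet at 2, so that is the treewidth.

2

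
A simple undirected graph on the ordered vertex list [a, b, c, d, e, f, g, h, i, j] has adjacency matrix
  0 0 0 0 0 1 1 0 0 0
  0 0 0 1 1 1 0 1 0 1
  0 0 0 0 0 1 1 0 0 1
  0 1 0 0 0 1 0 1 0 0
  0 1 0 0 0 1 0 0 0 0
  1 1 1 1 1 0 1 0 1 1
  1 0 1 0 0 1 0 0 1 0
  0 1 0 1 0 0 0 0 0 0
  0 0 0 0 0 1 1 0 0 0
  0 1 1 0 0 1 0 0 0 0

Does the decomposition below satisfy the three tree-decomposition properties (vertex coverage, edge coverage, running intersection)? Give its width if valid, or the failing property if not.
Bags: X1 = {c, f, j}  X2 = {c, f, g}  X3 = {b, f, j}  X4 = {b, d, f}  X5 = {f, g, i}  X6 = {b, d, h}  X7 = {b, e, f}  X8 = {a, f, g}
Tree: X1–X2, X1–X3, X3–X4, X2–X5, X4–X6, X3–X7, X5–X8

Yes; width 2.

Every vertex of G appears in some bag (union = {a, b, c, d, e, f, g, h, i, j}); every edge is covered by a bag; and for each vertex v the set of bags containing v is connected in the bag tree. The decomposition is therefore valid. The largest bag has 3 vertices, so the width is 2.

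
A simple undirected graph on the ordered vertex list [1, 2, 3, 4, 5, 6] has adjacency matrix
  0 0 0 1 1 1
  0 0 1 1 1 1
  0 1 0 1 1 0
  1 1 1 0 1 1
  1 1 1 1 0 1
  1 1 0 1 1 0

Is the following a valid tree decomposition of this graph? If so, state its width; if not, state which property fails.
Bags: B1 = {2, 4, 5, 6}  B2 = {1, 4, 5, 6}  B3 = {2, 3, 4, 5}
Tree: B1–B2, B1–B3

Checking the three conditions: (i) the bags cover all of {1, 2, 3, 4, 5, 6}; (ii) for each edge, some bag contains both endpoints; (iii) the bags containing any fixed vertex form a subtree. All hold, so the decomposition is valid with width 4 − 1 = 3.

Yes; width 3.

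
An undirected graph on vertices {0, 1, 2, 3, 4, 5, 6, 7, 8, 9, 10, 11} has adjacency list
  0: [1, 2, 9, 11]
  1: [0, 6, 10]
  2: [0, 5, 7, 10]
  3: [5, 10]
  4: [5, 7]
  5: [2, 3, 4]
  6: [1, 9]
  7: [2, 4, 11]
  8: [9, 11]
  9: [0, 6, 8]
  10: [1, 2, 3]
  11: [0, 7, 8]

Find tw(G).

A width-3 tree decomposition is:
Bags: B1 = {6, 8, 9, 11}  B2 = {0, 6, 9, 11}  B3 = {0, 1, 6, 11}  B4 = {0, 1, 7, 11}  B5 = {0, 1, 2, 7}  B6 = {1, 2, 7, 10}  B7 = {2, 4, 7, 10}  B8 = {2, 4, 5, 10}  B9 = {3, 4, 5, 10}
Tree: B1–B2, B2–B3, B3–B4, B4–B5, B5–B6, B6–B7, B7–B8, B8–B9
Each bag holds 4 vertices, so the decomposition has width 3, which upper-bounds the treewidth. For the lower bound: the 4 vertex sets {6,8,9}, {11}, {0}, {1,2,7,10} are disjoint, each induces a connected subgraph, and every pair is joined by at least one edge of G. Contracting each set to a single vertex therefore yields K_{4} as a minor, and since treewidth is minor-monotone, tw(G) ≥ tw(K_{4}) = 3. Hence tw(G) = 3 exactly.

3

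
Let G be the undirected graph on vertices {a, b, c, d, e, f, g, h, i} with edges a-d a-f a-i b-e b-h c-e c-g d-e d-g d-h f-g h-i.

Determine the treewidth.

3

A width-3 tree decomposition is:
Bags: B1 = {a, b, h, i}  B2 = {a, b, d, h}  B3 = {a, b, d, e}  B4 = {a, d, e, f}  B5 = {d, e, f, g}  B6 = {c, e, f, g}
Tree: B1–B2, B2–B3, B3–B4, B4–B5, B5–B6
The largest bag has 4 vertices, giving width 3; this decomposition certifies tw(G) ≤ 3. For the lower bound: the 4 vertex sets {b,h,i}, {a}, {d}, {c,e,f,g} are disjoint, each induces a connected subgraph, and every pair is joined by at least one edge of G. Contracting each set to a single vertex therefore yields K_{4} as a minor, and since treewidth is minor-monotone, tw(G) ≥ tw(K_{4}) = 3. Combining the bounds, tw(G) = 3.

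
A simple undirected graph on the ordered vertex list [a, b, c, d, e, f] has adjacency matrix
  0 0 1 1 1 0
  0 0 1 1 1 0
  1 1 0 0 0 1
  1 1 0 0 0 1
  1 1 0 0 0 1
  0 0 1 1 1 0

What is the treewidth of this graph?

3

A width-3 tree decomposition is:
Bags: B1 = {a, b, d, f}  B2 = {a, b, c, f}  B3 = {a, b, e, f}
Tree: B1–B2, B2–B3
Each bag holds 4 vertices, so the decomposition has width 3, which upper-bounds the treewidth. For the lower bound: the 4 vertex sets {b,d}, {a,c}, {f}, {e} are disjoint, each induces a connected subgraph, and every pair is joined by at least one edge of G. Contracting each set to a single vertex therefore yields K_{4} as a minor, and since treewidth is minor-monotone, tw(G) ≥ tw(K_{4}) = 3. Therefore the treewidth is 3.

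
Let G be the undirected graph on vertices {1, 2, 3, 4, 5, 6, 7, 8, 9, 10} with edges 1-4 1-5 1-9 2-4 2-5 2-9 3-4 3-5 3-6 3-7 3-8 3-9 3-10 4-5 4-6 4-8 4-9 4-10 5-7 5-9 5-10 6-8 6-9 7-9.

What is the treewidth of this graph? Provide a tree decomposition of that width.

Each bag holds 4 vertices, so the decomposition has width 3, which upper-bounds the treewidth. For the lower bound, the 4 vertices {1, 4, 5, 9} are pairwise adjacent, and any tree decomposition puts a clique entirely inside one bag — forcing width ≥ 3. The upper and lower bounds meet at 3, so that is the treewidth.

Treewidth 3.
Bags: B1 = {3, 4, 5, 9}  B2 = {3, 5, 7, 9}  B3 = {3, 4, 6, 9}  B4 = {2, 4, 5, 9}  B5 = {1, 4, 5, 9}  B6 = {3, 4, 6, 8}  B7 = {3, 4, 5, 10}
Tree: B1–B2, B1–B3, B1–B4, B1–B5, B3–B6, B1–B7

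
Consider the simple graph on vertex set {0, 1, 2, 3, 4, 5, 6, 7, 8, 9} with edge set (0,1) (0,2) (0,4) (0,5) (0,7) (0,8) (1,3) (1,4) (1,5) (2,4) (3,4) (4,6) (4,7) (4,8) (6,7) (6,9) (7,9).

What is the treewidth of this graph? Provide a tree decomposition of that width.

Every bag has size at most 3, so the width is 3 − 1 = 2 and tw(G) ≤ 2. For the lower bound, the 3 vertices {6, 7, 9} are pairwise adjacent, and any tree decomposition puts a clique entirely inside one bag — forcing width ≥ 2. Hence tw(G) = 2 exactly.

Treewidth 2.
One such decomposition:
Bags: B1 = {0, 1, 4}  B2 = {0, 2, 4}  B3 = {0, 4, 8}  B4 = {1, 3, 4}  B5 = {0, 4, 7}  B6 = {0, 1, 5}  B7 = {4, 6, 7}  B8 = {6, 7, 9}
Tree: B1–B2, B2–B3, B1–B4, B1–B5, B1–B6, B5–B7, B7–B8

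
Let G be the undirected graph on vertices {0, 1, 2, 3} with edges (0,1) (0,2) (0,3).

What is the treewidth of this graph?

A width-1 tree decomposition is:
Bags: B1 = {0, 1}  B2 = {0, 3}  B3 = {0, 2}
Tree: B1–B2, B2–B3
Every bag has size at most 2, so the width is 2 − 1 = 1 and tw(G) ≤ 1. G has an edge, so its treewidth is at least 1. Combining the bounds, tw(G) = 1.

1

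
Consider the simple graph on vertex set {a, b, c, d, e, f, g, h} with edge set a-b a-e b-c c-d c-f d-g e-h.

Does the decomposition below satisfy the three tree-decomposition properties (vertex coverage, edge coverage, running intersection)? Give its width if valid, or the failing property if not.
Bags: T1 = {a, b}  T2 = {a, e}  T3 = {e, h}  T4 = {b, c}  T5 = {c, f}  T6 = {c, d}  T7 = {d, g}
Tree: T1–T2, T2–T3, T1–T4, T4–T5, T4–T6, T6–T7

Yes; width 1.

Every vertex of G appears in some bag (union = {a, b, c, d, e, f, g, h}); every edge is covered by a bag; and for each vertex v the set of bags containing v is connected in the bag tree. The decomposition is therefore valid. The largest bag has 2 vertices, so the width is 1.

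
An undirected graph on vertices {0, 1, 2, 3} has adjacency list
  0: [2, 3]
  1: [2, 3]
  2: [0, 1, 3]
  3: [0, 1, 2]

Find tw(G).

2

A width-2 tree decomposition is:
Bags: B1 = {1, 2, 3}  B2 = {0, 2, 3}
Tree: B1–B2
Every bag has size at most 3, so the width is 3 − 1 = 2 and tw(G) ≤ 2. For the lower bound, the 3 vertices {0, 2, 3} are pairwise adjacent, and any tree decomposition puts a clique entirely inside one bag — forcing width ≥ 2. Hence tw(G) = 2 exactly.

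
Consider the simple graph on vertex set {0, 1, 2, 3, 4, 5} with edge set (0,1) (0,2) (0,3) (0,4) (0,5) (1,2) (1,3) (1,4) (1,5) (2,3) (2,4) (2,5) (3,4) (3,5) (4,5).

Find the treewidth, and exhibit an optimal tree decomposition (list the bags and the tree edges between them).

With just one bag of size 6, the width is 6 − 1 = 5, so tw(G) ≤ 5. For the lower bound, the 6 vertices {0, 1, 2, 3, 4, 5} are pairwise adjacent, and any tree decomposition puts a clique entirely inside one bag — forcing width ≥ 5. Therefore the treewidth is 5.

Treewidth 5.
Bags: B1 = {0, 1, 2, 3, 4, 5}
Tree: (single bag)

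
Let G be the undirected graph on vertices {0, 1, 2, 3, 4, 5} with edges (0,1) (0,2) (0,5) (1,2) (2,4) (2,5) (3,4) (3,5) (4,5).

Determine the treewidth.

A width-2 tree decomposition is:
Bags: B1 = {2, 4, 5}  B2 = {0, 2, 5}  B3 = {3, 4, 5}  B4 = {0, 1, 2}
Tree: B1–B2, B1–B3, B2–B4
Every bag has size at most 3, so the width is 3 − 1 = 2 and tw(G) ≤ 2. On the other hand G contains the 3-clique {0, 1, 2}. A clique must lie in a single bag of any decomposition, so no decomposition can have width below 2. Hence tw(G) = 2 exactly.

2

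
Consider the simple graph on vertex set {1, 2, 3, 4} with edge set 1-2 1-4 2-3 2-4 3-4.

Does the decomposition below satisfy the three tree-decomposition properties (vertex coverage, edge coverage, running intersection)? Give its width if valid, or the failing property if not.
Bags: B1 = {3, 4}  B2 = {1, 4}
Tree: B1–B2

No — vertex 2 appears in no bag.

A tree decomposition must satisfy three properties: every vertex lies in some bag; for every edge, both endpoints lie together in some bag; and for every vertex, the bags containing it form a connected subtree. Here vertex 2 appears in no bag, so the decomposition is invalid.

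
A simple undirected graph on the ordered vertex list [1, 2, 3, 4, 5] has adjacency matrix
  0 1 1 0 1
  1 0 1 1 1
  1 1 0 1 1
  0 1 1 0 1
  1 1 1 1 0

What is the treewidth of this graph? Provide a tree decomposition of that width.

Treewidth 3.
One such decomposition:
Bags: B1 = {1, 2, 3, 5}  B2 = {2, 3, 4, 5}
Tree: B1–B2

Every bag has size at most 4, so the width is 4 − 1 = 3 and tw(G) ≤ 3. Conversely, {1, 2, 3, 5} is a clique of size 4, and the vertices of any clique must share a bag in every tree decomposition; so some bag has ≥ 4 vertices and tw(G) ≥ 3. The upper and lower bounds meet at 3, so that is the treewidth.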